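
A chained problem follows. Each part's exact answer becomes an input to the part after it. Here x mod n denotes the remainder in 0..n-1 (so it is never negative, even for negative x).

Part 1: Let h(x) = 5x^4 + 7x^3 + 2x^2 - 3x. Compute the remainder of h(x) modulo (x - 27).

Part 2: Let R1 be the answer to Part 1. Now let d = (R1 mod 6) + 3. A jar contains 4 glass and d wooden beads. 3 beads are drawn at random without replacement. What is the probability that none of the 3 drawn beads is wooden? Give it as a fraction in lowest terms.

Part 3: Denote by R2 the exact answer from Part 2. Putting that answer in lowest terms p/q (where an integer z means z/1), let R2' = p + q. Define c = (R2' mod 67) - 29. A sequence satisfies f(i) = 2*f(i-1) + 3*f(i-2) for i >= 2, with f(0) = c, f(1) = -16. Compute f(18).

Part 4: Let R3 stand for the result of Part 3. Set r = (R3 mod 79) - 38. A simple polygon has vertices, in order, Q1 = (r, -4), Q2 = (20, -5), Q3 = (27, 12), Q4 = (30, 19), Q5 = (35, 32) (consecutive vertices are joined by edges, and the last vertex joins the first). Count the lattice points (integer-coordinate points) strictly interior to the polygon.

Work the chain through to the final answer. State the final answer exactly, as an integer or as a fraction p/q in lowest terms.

Part 1: remainder = value at the root: 5*(27)^4 + 7*(27)^3 + 2*(27)^2 - 3*(27)^1 = (2657205) + (137781) + (1458) + (-81) = 2796363; answer 2796363
Part 2: R1 = 2796363; d = 6; total draws C(10,3) = 120; favorable C(4,3) = 4; P = 1/30; answer 1/30
Part 3: R2 = 1/30; threaded value p + q = 31; c = 2; f(2) = 2*(-16) + 3*(2) = -26; iterating: f(2)=-26, f(3)=-100, f(4)=-278, f(5)=-856, f(6)=-2546, f(7)=-7660, f(8)=-22958, f(9)=-68896, f(10)=-206666, f(11)=-620020, f(12)=-1860038, f(13)=-5580136, f(14)=-16740386, f(15)=-50221180, f(16)=-150663518, f(17)=-451990576, f(18)=-1355971706; answer -1355971706
Part 4: R3 = -1355971706; r = -23; cross terms: (-23*-5 - 20*-4)=195, (20*12 - 27*-5)=375, (27*19 - 30*12)=153, (30*32 - 35*19)=295, (35*-4 - -23*32)=596; twice the area = |1614| = 1614; area = 807; boundary points = 1 + 1 + 1 + 1 + 2 = 6; strictly interior points = area - boundary/2 + 1 = 805; answer 805

805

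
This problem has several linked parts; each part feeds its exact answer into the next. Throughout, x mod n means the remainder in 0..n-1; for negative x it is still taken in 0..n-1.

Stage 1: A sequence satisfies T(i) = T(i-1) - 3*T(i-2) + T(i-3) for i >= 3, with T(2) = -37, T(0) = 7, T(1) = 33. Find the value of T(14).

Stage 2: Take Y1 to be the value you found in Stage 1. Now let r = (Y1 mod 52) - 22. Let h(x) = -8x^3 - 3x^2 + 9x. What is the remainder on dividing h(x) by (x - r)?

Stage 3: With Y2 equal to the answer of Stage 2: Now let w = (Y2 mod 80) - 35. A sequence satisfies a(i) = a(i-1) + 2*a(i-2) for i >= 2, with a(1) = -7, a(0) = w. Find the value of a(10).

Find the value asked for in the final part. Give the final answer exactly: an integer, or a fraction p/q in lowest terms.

-5465

Stage 1: T(3) = 1*(-37) - 3*(33) + 1*(7) = -129; iterating: T(3)=-129, T(4)=15, T(5)=365, T(6)=191, T(7)=-889, T(8)=-1097, T(9)=1761, T(10)=4163, T(11)=-2217, T(12)=-12945, T(13)=-2131, T(14)=34487; answer 34487
Stage 2: Y1 = 34487; r = -11; remainder = value at the root: -8*(-11)^3 - 3*(-11)^2 + 9*(-11)^1 = (10648) + (-363) + (-99) = 10186; answer 10186
Stage 3: Y2 = 10186; w = -9; a(2) = 1*(-7) + 2*(-9) = -25; iterating: a(2)=-25, a(3)=-39, a(4)=-89, a(5)=-167, a(6)=-345, a(7)=-679, a(8)=-1369, a(9)=-2727, a(10)=-5465; answer -5465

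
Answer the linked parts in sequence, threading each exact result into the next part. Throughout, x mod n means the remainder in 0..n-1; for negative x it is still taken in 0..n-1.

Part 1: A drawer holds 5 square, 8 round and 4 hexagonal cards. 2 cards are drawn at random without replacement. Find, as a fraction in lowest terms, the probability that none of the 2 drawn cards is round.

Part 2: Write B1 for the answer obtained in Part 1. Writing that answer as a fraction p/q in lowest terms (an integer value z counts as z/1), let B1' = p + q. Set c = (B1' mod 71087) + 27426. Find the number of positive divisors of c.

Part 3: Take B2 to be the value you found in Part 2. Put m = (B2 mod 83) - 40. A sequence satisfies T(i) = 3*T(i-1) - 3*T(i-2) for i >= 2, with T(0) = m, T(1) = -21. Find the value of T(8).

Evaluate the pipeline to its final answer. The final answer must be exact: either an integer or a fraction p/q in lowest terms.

Part 1: total draws C(17,2) = 136; favorable C(9,2) = 36; P = 9/34; answer 9/34
Part 2: B1 = 9/34; threaded value p + q = 43; c = 27469; 27469 = 13 * 2113; number of divisors = (1+1) * (1+1) = 4; answer 4
Part 3: B2 = 4; m = -36; T(2) = 3*(-21) - 3*(-36) = 45; iterating: T(2)=45, T(3)=198, T(4)=459, T(5)=783, T(6)=972, T(7)=567, T(8)=-1215; answer -1215

-1215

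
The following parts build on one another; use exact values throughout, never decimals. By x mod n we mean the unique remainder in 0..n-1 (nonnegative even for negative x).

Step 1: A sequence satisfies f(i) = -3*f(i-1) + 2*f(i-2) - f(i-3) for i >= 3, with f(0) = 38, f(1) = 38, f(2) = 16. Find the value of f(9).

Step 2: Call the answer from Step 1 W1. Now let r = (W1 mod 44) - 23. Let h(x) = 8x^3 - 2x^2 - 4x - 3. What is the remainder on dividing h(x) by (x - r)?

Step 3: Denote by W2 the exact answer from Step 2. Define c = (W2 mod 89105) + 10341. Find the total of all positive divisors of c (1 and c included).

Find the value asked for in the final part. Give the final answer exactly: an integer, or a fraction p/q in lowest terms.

104076

Step 1: f(3) = -3*(16) + 2*(38) - 1*(38) = -10; iterating: f(3)=-10, f(4)=24, f(5)=-108, f(6)=382, f(7)=-1386, f(8)=5030, f(9)=-18244; answer -18244
Step 2: W1 = -18244; r = -7; remainder = value at the root: 8*(-7)^3 - 2*(-7)^2 - 4*(-7)^1 - 3 = (-2744) + (-98) + (28) + (-3) = -2817; answer -2817
Step 3: W2 = -2817; c = 96629; 96629 = 13 * 7433; sigma = (1 + 13) * (1 + 7433) = 14 * 7434 = 104076; answer 104076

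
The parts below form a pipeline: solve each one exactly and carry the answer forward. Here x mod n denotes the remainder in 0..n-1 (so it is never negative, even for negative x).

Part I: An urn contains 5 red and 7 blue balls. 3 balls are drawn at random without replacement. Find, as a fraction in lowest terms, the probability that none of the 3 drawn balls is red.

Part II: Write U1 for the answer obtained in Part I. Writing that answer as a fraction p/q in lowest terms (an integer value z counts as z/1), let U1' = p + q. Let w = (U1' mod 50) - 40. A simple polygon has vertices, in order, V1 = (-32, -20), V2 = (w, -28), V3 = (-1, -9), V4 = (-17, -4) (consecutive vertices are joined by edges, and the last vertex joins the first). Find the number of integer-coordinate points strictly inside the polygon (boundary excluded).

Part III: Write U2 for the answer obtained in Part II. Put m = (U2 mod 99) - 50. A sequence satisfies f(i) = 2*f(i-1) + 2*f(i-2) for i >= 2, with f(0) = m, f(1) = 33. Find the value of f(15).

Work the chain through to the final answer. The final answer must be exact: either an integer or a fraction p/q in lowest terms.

28376960

Part I: total draws C(12,3) = 220; favorable C(7,3) = 35; P = 7/44; answer 7/44
Part II: U1 = 7/44; threaded value p + q = 51; w = -39; cross terms: (-32*-28 - -39*-20)=116, (-39*-9 - -1*-28)=323, (-1*-4 - -17*-9)=-149, (-17*-20 - -32*-4)=212; twice the area = |502| = 502; area = 251; boundary points = 1 + 19 + 1 + 1 = 22; strictly interior points = area - boundary/2 + 1 = 241; answer 241
Part III: U2 = 241; m = -7; f(2) = 2*(33) + 2*(-7) = 52; iterating: f(2)=52, f(3)=170, f(4)=444, f(5)=1228, f(6)=3344, f(7)=9144, f(8)=24976, f(9)=68240, f(10)=186432, f(11)=509344, f(12)=1391552, f(13)=3801792, f(14)=10386688, f(15)=28376960; answer 28376960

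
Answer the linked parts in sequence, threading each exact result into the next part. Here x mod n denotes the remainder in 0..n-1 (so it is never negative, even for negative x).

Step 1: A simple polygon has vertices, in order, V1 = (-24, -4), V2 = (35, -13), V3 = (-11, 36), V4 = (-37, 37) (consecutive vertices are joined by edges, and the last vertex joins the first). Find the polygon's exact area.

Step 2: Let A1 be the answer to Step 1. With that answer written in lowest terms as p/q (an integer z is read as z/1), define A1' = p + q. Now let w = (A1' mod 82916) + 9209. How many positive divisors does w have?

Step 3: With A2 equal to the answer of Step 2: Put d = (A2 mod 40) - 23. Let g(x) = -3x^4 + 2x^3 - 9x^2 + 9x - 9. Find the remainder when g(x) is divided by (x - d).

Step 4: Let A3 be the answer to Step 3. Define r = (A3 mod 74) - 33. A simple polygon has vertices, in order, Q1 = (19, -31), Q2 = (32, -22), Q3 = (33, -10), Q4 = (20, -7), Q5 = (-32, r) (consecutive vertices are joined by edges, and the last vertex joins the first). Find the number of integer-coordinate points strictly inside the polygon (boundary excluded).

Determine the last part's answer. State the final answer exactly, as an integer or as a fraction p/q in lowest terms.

Step 1: cross terms: (-24*-13 - 35*-4)=452, (35*36 - -11*-13)=1117, (-11*37 - -37*36)=925, (-37*-4 - -24*37)=1036; twice the area = |3530| = 3530; area = 1765; answer 1765
Step 2: A1 = 1765; threaded value p + q = 1766; w = 10975; 10975 = 5^2 * 439; number of divisors = (2+1) * (1+1) = 6; answer 6
Step 3: A2 = 6; d = -17; remainder = value at the root: -3*(-17)^4 + 2*(-17)^3 - 9*(-17)^2 + 9*(-17)^1 - 9 = (-250563) + (-9826) + (-2601) + (-153) + (-9) = -263152; answer -263152
Step 4: A3 = -263152; r = 33; cross terms: (19*-22 - 32*-31)=574, (32*-10 - 33*-22)=406, (33*-7 - 20*-10)=-31, (20*33 - -32*-7)=436, (-32*-31 - 19*33)=365; twice the area = |1750| = 1750; area = 875; boundary points = 1 + 1 + 1 + 4 + 1 = 8; strictly interior points = area - boundary/2 + 1 = 872; answer 872

872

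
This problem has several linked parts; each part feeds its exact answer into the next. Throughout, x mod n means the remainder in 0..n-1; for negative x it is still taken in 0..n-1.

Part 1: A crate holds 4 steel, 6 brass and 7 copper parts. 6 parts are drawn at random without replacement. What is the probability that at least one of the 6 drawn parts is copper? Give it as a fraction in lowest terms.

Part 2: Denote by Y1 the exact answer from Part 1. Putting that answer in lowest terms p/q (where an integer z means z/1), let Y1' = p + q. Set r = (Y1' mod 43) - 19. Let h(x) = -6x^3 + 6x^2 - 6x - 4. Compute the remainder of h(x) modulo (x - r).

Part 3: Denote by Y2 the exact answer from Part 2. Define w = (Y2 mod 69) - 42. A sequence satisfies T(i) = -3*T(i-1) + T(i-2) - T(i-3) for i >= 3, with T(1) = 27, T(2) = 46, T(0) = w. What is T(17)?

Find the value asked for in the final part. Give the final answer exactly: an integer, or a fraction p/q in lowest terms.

Part 1: total draws C(17,6) = 12376; complement C(10,6) = 210; favorable 12376 - 210 = 12166; P = 869/884; answer 869/884
Part 2: Y1 = 869/884; threaded value p + q = 1753; r = 14; remainder = value at the root: -6*(14)^3 + 6*(14)^2 - 6*(14)^1 - 4 = (-16464) + (1176) + (-84) + (-4) = -15376; answer -15376
Part 3: Y2 = -15376; w = -31; T(3) = -3*(46) + 1*(27) - 1*(-31) = -80; iterating: T(3)=-80, T(4)=259, T(5)=-903, T(6)=3048, T(7)=-10306, T(8)=34869, T(9)=-117961, T(10)=399058, T(11)=-1350004, T(12)=4567031, T(13)=-15450155, T(14)=52267500, T(15)=-176819686, T(16)=598176713, T(17)=-2023617325; answer -2023617325

-2023617325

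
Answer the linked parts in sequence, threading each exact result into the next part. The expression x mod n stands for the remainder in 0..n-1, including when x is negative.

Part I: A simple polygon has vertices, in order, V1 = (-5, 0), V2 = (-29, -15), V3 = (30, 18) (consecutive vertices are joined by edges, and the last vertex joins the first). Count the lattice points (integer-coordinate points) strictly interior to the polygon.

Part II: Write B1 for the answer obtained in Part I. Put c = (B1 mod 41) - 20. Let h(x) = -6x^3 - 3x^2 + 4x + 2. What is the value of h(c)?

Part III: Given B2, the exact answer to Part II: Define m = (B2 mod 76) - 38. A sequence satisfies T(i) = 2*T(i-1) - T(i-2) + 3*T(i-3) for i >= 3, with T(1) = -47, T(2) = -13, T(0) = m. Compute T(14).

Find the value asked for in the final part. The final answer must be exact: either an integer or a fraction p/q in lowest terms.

Part I: cross terms: (-5*-15 - -29*0)=75, (-29*18 - 30*-15)=-72, (30*0 - -5*18)=90; twice the area = |93| = 93; area = 93/2; boundary points = 3 + 1 + 1 = 5; strictly interior points = area - boundary/2 + 1 = 45; answer 45
Part II: B1 = 45; c = -16; -6*(-16)^3 - 3*(-16)^2 + 4*(-16)^1 + 2 = (24576) + (-768) + (-64) + (2) = 23746; answer 23746
Part III: B2 = 23746; m = -4; T(3) = 2*(-13) - 1*(-47) + 3*(-4) = 9; iterating: T(3)=9, T(4)=-110, T(5)=-268, T(6)=-399, T(7)=-860, T(8)=-2125, T(9)=-4587, T(10)=-9629, T(11)=-21046, T(12)=-46224, T(13)=-100289, T(14)=-217492; answer -217492

-217492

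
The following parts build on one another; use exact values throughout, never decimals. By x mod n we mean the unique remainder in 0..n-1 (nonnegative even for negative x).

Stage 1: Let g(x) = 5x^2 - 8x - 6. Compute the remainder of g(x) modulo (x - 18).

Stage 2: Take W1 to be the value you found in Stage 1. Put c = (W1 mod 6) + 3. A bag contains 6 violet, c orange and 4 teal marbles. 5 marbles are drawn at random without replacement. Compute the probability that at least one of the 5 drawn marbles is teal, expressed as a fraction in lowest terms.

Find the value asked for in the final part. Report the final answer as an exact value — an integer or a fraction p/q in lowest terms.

129/143

Stage 1: remainder = value at the root: 5*(18)^2 - 8*(18)^1 - 6 = (1620) + (-144) + (-6) = 1470; answer 1470
Stage 2: W1 = 1470; c = 3; total draws C(13,5) = 1287; complement C(9,5) = 126; favorable 1287 - 126 = 1161; P = 129/143; answer 129/143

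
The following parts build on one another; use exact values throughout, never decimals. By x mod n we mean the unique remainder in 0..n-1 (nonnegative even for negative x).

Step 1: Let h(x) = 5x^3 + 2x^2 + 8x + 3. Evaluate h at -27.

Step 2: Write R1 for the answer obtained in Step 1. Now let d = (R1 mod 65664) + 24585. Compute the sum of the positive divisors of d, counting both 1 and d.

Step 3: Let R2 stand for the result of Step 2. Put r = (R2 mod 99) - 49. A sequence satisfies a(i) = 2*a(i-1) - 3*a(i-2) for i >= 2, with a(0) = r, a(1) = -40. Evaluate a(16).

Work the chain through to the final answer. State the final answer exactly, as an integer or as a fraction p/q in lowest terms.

Step 1: 5*(-27)^3 + 2*(-27)^2 + 8*(-27)^1 + 3 = (-98415) + (1458) + (-216) + (3) = -97170; answer -97170
Step 2: R1 = -97170; d = 58743; 58743 = 3^2 * 61 * 107; sigma = (1 + 3 + 9) * (1 + 61) * (1 + 107) = 13 * 62 * 108 = 87048; answer 87048
Step 3: R2 = 87048; r = -22; a(2) = 2*(-40) - 3*(-22) = -14; iterating: a(2)=-14, a(3)=92, a(4)=226, a(5)=176, a(6)=-326, a(7)=-1180, a(8)=-1382, a(9)=776, a(10)=5698, a(11)=9068, a(12)=1042, a(13)=-25120, a(14)=-53366, a(15)=-31372, a(16)=97354; answer 97354

97354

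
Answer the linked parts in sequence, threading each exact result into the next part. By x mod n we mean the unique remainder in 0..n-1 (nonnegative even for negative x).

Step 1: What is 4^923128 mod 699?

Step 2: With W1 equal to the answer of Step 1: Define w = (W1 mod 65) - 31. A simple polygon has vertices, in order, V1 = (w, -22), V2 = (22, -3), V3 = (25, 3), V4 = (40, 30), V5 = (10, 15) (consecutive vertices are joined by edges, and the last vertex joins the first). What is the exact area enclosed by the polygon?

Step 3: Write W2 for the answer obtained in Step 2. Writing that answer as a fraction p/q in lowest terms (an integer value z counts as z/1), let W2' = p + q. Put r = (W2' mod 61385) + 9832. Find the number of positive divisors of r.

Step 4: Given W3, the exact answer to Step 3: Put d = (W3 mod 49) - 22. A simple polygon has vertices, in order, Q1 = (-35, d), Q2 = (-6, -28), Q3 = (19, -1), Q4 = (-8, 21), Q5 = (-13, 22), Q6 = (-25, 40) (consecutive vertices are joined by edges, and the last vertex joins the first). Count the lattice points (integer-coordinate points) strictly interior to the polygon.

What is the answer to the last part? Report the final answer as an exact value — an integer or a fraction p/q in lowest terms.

Step 1: squarings mod 699: 4^1=4, 4^2=16, 4^4=256, 4^8=529, 4^16=241, 4^32=64, 4^64=601, 4^128=517, 4^256=271, 4^512=46, 4^1024=19, 4^2048=361, 4^4096=307, 4^8192=583, 4^16384=175, 4^32768=568, 4^65536=385, 4^131072=37, 4^262144=670, 4^524288=142; 4^923128 = 4^8 * 4^16 * 4^32 * 4^64 * 4^128 * 4^256 * 4^1024 * 4^4096 * 4^131072 * 4^262144 * 4^524288 = 1 (mod 699); answer 1
Step 2: W1 = 1; w = -30; cross terms: (-30*-3 - 22*-22)=574, (22*3 - 25*-3)=141, (25*30 - 40*3)=630, (40*15 - 10*30)=300, (10*-22 - -30*15)=230; twice the area = |1875| = 1875; area = 1875/2; answer 1875/2
Step 3: W2 = 1875/2; threaded value p + q = 1877; r = 11709; 11709 = 3^2 * 1301; number of divisors = (2+1) * (1+1) = 6; answer 6
Step 4: W3 = 6; d = -16; cross terms: (-35*-28 - -6*-16)=884, (-6*-1 - 19*-28)=538, (19*21 - -8*-1)=391, (-8*22 - -13*21)=97, (-13*40 - -25*22)=30, (-25*-16 - -35*40)=1800; twice the area = |3740| = 3740; area = 1870; boundary points = 1 + 1 + 1 + 1 + 6 + 2 = 12; strictly interior points = area - boundary/2 + 1 = 1865; answer 1865

1865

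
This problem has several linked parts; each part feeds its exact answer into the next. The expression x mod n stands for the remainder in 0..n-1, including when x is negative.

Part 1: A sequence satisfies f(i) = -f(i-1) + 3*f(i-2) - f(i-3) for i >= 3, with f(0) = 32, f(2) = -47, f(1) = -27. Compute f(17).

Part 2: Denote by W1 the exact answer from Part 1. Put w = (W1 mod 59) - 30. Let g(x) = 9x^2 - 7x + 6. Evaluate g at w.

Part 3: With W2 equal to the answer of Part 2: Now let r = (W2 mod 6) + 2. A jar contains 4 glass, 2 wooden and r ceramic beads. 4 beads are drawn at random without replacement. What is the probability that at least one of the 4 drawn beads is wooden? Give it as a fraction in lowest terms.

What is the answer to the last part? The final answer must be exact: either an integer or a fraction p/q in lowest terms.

19/33

Part 1: f(3) = -1*(-47) + 3*(-27) - 1*(32) = -66; iterating: f(3)=-66, f(4)=-48, f(5)=-103, f(6)=25, f(7)=-286, f(8)=464, f(9)=-1347, f(10)=3025, f(11)=-7530, f(12)=17952, f(13)=-43567, f(14)=104953, f(15)=-253606, f(16)=612032, f(17)=-1477803; answer -1477803
Part 2: W1 = -1477803; w = -1; 9*(-1)^2 - 7*(-1)^1 + 6 = (9) + (7) + (6) = 22; answer 22
Part 3: W2 = 22; r = 6; total draws C(12,4) = 495; complement C(10,4) = 210; favorable 495 - 210 = 285; P = 19/33; answer 19/33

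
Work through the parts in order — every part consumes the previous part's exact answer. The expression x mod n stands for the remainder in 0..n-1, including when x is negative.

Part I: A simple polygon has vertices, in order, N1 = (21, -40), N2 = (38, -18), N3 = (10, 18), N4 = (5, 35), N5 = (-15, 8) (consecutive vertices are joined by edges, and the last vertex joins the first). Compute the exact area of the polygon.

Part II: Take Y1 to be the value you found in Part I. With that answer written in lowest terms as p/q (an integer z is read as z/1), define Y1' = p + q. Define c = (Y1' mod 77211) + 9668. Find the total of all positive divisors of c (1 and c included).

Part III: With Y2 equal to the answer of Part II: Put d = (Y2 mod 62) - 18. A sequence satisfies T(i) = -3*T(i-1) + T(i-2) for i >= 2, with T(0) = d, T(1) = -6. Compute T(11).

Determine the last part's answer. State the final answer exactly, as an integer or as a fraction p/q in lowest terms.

Part I: cross terms: (21*-18 - 38*-40)=1142, (38*18 - 10*-18)=864, (10*35 - 5*18)=260, (5*8 - -15*35)=565, (-15*-40 - 21*8)=432; twice the area = |3263| = 3263; area = 3263/2; answer 3263/2
Part II: Y1 = 3263/2; threaded value p + q = 3265; c = 12933; 12933 = 3^3 * 479; sigma = (1 + 3 + 9 + 27) * (1 + 479) = 40 * 480 = 19200; answer 19200
Part III: Y2 = 19200; d = 24; T(2) = -3*(-6) + 1*(24) = 42; iterating: T(2)=42, T(3)=-132, T(4)=438, T(5)=-1446, T(6)=4776, T(7)=-15774, T(8)=52098, T(9)=-172068, T(10)=568302, T(11)=-1876974; answer -1876974

-1876974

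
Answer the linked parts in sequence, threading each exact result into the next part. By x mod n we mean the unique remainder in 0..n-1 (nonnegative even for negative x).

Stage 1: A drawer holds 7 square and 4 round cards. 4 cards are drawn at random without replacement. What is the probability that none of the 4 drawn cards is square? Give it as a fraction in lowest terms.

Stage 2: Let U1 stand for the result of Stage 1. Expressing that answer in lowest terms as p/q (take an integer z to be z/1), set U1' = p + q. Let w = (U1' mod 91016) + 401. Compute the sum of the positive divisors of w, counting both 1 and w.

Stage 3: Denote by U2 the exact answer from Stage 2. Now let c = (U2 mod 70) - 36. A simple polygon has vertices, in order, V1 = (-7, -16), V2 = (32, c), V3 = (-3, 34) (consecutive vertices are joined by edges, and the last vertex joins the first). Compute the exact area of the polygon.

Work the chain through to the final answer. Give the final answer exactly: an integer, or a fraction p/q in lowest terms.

Stage 1: total draws C(11,4) = 330; favorable C(4,4) = 1; P = 1/330; answer 1/330
Stage 2: U1 = 1/330; threaded value p + q = 331; w = 732; 732 = 2^2 * 3 * 61; sigma = (1 + 2 + 4) * (1 + 3) * (1 + 61) = 7 * 4 * 62 = 1736; answer 1736
Stage 3: U2 = 1736; c = 20; cross terms: (-7*20 - 32*-16)=372, (32*34 - -3*20)=1148, (-3*-16 - -7*34)=286; twice the area = |1806| = 1806; area = 903; answer 903

903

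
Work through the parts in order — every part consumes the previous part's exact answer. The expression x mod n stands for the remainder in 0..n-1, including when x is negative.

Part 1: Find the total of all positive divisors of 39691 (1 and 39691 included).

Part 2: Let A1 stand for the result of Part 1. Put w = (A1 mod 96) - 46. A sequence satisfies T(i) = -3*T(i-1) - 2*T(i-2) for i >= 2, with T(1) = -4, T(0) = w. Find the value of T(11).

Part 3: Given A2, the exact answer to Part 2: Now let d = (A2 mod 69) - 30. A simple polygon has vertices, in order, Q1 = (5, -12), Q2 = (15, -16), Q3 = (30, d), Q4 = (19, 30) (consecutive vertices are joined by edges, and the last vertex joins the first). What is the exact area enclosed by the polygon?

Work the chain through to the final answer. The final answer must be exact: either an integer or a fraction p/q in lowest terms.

553

Part 1: 39691 = 19 * 2089; sigma = (1 + 19) * (1 + 2089) = 20 * 2090 = 41800; answer 41800
Part 2: A1 = 41800; w = -6; T(2) = -3*(-4) - 2*(-6) = 24; iterating: T(2)=24, T(3)=-64, T(4)=144, T(5)=-304, T(6)=624, T(7)=-1264, T(8)=2544, T(9)=-5104, T(10)=10224, T(11)=-20464; answer -20464
Part 3: A2 = -20464; d = -1; cross terms: (5*-16 - 15*-12)=100, (15*-1 - 30*-16)=465, (30*30 - 19*-1)=919, (19*-12 - 5*30)=-378; twice the area = |1106| = 1106; area = 553; answer 553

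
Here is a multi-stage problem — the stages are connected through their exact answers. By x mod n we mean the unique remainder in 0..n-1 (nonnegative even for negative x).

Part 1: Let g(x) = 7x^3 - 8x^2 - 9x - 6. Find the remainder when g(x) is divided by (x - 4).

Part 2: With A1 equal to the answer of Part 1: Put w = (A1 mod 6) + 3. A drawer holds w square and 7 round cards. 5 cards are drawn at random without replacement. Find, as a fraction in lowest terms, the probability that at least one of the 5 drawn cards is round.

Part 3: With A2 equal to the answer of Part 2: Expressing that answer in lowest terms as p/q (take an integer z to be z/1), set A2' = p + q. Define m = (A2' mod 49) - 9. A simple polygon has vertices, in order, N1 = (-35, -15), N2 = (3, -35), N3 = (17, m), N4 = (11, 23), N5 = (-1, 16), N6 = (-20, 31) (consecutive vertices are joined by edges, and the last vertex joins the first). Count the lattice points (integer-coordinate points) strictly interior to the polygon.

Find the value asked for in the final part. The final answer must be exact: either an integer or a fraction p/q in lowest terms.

Part 1: remainder = value at the root: 7*(4)^3 - 8*(4)^2 - 9*(4)^1 - 6 = (448) + (-128) + (-36) + (-6) = 278; answer 278
Part 2: A1 = 278; w = 5; total draws C(12,5) = 792; complement C(5,5) = 1; favorable 792 - 1 = 791; P = 791/792; answer 791/792
Part 3: A2 = 791/792; threaded value p + q = 1583; m = 6; cross terms: (-35*-35 - 3*-15)=1270, (3*6 - 17*-35)=613, (17*23 - 11*6)=325, (11*16 - -1*23)=199, (-1*31 - -20*16)=289, (-20*-15 - -35*31)=1385; twice the area = |4081| = 4081; area = 4081/2; boundary points = 2 + 1 + 1 + 1 + 1 + 1 = 7; strictly interior points = area - boundary/2 + 1 = 2038; answer 2038

2038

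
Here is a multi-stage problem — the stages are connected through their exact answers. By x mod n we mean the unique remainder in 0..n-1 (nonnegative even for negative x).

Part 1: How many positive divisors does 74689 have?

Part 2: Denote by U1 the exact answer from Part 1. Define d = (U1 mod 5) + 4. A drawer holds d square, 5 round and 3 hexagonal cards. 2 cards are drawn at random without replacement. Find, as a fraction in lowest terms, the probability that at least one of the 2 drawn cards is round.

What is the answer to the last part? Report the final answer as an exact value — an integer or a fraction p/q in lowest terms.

Part 1: 74689 = 19 * 3931; number of divisors = (1+1) * (1+1) = 4; answer 4
Part 2: U1 = 4; d = 8; total draws C(16,2) = 120; complement C(11,2) = 55; favorable 120 - 55 = 65; P = 13/24; answer 13/24

13/24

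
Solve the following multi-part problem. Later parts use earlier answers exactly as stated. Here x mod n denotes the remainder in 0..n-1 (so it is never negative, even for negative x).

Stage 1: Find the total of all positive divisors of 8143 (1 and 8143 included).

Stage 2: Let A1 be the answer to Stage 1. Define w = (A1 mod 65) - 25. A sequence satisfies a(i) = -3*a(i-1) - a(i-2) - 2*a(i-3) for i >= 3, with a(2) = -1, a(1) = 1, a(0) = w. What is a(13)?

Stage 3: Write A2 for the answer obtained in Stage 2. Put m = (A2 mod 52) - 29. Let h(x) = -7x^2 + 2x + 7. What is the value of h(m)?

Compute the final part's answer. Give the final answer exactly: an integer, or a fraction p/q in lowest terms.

-2297

Stage 1: 8143 = 17 * 479; sigma = (1 + 17) * (1 + 479) = 18 * 480 = 8640; answer 8640
Stage 2: A1 = 8640; w = 35; a(3) = -3*(-1) - 1*(1) - 2*(35) = -68; iterating: a(3)=-68, a(4)=203, a(5)=-539, a(6)=1550, a(7)=-4517, a(8)=13079, a(9)=-37820, a(10)=109415, a(11)=-316583, a(12)=915974, a(13)=-2650169; answer -2650169
Stage 3: A2 = -2650169; m = -18; -7*(-18)^2 + 2*(-18)^1 + 7 = (-2268) + (-36) + (7) = -2297; answer -2297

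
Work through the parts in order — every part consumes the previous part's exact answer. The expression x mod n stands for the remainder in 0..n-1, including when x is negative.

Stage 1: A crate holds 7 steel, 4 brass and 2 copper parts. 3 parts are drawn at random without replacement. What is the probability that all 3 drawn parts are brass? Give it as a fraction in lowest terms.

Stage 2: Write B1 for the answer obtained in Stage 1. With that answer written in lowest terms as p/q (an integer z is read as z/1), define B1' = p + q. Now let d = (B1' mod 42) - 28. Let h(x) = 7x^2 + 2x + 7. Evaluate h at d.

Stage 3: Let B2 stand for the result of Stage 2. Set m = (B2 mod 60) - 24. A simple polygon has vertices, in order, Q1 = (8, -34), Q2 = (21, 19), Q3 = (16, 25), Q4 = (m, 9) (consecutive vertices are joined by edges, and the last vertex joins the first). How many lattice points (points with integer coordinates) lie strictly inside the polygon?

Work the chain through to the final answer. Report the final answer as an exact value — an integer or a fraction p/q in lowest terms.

811

Stage 1: total draws C(13,3) = 286; favorable C(4,3) = 4; P = 2/143; answer 2/143
Stage 2: B1 = 2/143; threaded value p + q = 145; d = -9; 7*(-9)^2 + 2*(-9)^1 + 7 = (567) + (-18) + (7) = 556; answer 556
Stage 3: B2 = 556; m = -8; cross terms: (8*19 - 21*-34)=866, (21*25 - 16*19)=221, (16*9 - -8*25)=344, (-8*-34 - 8*9)=200; twice the area = |1631| = 1631; area = 1631/2; boundary points = 1 + 1 + 8 + 1 = 11; strictly interior points = area - boundary/2 + 1 = 811; answer 811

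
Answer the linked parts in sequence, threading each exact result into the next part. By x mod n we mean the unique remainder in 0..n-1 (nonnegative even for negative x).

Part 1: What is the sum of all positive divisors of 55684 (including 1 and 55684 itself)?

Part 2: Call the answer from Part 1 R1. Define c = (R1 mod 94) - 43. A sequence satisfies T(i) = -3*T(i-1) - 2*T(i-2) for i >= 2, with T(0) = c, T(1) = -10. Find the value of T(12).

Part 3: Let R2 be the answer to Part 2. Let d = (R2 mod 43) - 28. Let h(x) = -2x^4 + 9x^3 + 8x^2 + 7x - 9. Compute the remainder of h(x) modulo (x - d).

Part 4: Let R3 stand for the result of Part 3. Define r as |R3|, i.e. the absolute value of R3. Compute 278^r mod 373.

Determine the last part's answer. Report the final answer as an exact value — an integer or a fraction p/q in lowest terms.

Part 1: 55684 = 2^2 * 13921; sigma = (1 + 2 + 4) * (1 + 13921) = 7 * 13922 = 97454; answer 97454
Part 2: R1 = 97454; c = 27; T(2) = -3*(-10) - 2*(27) = -24; iterating: T(2)=-24, T(3)=92, T(4)=-228, T(5)=500, T(6)=-1044, T(7)=2132, T(8)=-4308, T(9)=8660, T(10)=-17364, T(11)=34772, T(12)=-69588; answer -69588
Part 3: R2 = -69588; d = 1; remainder = value at the root: -2*(1)^4 + 9*(1)^3 + 8*(1)^2 + 7*(1)^1 - 9 = (-2) + (9) + (8) + (7) + (-9) = 13; answer 13
Part 4: R3 = 13; r = 13; squarings mod 373: 278^1=278, 278^2=73, 278^4=107, 278^8=259; 278^13 = 278^1 * 278^4 * 278^8 = 272 (mod 373); answer 272

272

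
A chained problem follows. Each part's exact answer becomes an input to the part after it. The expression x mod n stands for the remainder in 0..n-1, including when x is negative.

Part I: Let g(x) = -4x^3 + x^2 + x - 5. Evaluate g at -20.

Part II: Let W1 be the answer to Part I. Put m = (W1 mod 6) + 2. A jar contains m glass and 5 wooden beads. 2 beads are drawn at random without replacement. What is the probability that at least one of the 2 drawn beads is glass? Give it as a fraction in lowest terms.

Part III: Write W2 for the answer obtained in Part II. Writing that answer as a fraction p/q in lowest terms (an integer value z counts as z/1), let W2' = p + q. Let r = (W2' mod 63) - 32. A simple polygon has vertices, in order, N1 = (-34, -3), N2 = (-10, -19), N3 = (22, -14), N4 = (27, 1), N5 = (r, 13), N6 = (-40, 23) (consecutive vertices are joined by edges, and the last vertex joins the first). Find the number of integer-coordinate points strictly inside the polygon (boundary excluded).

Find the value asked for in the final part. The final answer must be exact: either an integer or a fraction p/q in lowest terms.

Part I: -4*(-20)^3 + 1*(-20)^2 + 1*(-20)^1 - 5 = (32000) + (400) + (-20) + (-5) = 32375; answer 32375
Part II: W1 = 32375; m = 7; total draws C(12,2) = 66; complement C(5,2) = 10; favorable 66 - 10 = 56; P = 28/33; answer 28/33
Part III: W2 = 28/33; threaded value p + q = 61; r = 29; cross terms: (-34*-19 - -10*-3)=616, (-10*-14 - 22*-19)=558, (22*1 - 27*-14)=400, (27*13 - 29*1)=322, (29*23 - -40*13)=1187, (-40*-3 - -34*23)=902; twice the area = |3985| = 3985; area = 3985/2; boundary points = 8 + 1 + 5 + 2 + 1 + 2 = 19; strictly interior points = area - boundary/2 + 1 = 1984; answer 1984

1984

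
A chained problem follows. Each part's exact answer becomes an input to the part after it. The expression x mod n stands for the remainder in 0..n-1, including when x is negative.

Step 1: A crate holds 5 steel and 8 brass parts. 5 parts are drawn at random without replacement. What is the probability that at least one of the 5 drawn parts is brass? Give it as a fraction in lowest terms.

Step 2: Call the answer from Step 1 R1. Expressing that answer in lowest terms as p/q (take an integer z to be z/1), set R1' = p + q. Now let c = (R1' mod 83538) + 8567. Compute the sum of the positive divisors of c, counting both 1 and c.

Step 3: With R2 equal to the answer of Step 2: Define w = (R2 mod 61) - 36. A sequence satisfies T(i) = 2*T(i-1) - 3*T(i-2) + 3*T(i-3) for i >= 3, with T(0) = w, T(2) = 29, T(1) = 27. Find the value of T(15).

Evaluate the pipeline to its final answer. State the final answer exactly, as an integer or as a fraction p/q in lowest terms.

8755

Step 1: total draws C(13,5) = 1287; complement C(5,5) = 1; favorable 1287 - 1 = 1286; P = 1286/1287; answer 1286/1287
Step 2: R1 = 1286/1287; threaded value p + q = 2573; c = 11140; 11140 = 2^2 * 5 * 557; sigma = (1 + 2 + 4) * (1 + 5) * (1 + 557) = 7 * 6 * 558 = 23436; answer 23436
Step 3: R2 = 23436; w = -24; T(3) = 2*(29) - 3*(27) + 3*(-24) = -95; iterating: T(3)=-95, T(4)=-196, T(5)=-20, T(6)=263, T(7)=-2, T(8)=-853, T(9)=-911, T(10)=731, T(11)=1636, T(12)=-1654, T(13)=-6023, T(14)=-2176, T(15)=8755; answer 8755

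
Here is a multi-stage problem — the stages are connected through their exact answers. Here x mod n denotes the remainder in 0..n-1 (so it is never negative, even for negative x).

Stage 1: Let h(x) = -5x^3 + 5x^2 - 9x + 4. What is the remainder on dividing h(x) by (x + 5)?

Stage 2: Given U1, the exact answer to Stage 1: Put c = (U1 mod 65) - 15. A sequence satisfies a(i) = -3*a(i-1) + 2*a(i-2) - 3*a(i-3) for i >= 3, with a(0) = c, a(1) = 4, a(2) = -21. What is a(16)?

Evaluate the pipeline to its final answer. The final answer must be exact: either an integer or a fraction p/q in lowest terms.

Stage 1: remainder = value at the root: -5*(-5)^3 + 5*(-5)^2 - 9*(-5)^1 + 4 = (625) + (125) + (45) + (4) = 799; answer 799
Stage 2: U1 = 799; c = 4; a(3) = -3*(-21) + 2*(4) - 3*(4) = 59; iterating: a(3)=59, a(4)=-231, a(5)=874, a(6)=-3261, a(7)=12224, a(8)=-45816, a(9)=171679, a(10)=-643341, a(11)=2410829, a(12)=-9034206, a(13)=33854299, a(14)=-126863796, a(15)=475402604, a(16)=-1781498301; answer -1781498301

-1781498301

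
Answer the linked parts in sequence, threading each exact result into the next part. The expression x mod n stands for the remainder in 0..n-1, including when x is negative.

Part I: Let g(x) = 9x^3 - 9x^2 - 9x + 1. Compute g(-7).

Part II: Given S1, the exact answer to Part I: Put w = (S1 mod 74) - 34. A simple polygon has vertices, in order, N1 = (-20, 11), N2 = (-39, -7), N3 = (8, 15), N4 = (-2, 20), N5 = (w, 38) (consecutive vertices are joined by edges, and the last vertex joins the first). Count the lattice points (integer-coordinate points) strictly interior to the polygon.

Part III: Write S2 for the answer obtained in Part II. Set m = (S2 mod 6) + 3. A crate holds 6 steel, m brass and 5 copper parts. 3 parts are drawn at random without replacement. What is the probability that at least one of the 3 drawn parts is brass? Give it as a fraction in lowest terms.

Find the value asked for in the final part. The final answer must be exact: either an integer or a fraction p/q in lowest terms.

199/364

Part I: 9*(-7)^3 - 9*(-7)^2 - 9*(-7)^1 + 1 = (-3087) + (-441) + (63) + (1) = -3464; answer -3464
Part II: S1 = -3464; w = -20; cross terms: (-20*-7 - -39*11)=569, (-39*15 - 8*-7)=-529, (8*20 - -2*15)=190, (-2*38 - -20*20)=324, (-20*11 - -20*38)=540; twice the area = |1094| = 1094; area = 547; boundary points = 1 + 1 + 5 + 18 + 27 = 52; strictly interior points = area - boundary/2 + 1 = 522; answer 522
Part III: S2 = 522; m = 3; total draws C(14,3) = 364; complement C(11,3) = 165; favorable 364 - 165 = 199; P = 199/364; answer 199/364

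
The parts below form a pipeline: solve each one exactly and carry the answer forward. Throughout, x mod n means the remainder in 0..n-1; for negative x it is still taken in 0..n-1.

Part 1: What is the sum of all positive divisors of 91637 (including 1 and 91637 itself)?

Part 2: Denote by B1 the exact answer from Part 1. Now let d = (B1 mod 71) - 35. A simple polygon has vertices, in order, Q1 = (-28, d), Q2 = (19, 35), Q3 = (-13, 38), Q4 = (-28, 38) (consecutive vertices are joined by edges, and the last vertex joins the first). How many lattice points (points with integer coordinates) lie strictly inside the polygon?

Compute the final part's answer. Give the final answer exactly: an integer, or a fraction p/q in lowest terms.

Part 1: 91637 = 7 * 13 * 19 * 53; sigma = (1 + 7) * (1 + 13) * (1 + 19) * (1 + 53) = 8 * 14 * 20 * 54 = 120960; answer 120960
Part 2: B1 = 120960; d = 12; cross terms: (-28*35 - 19*12)=-1208, (19*38 - -13*35)=1177, (-13*38 - -28*38)=570, (-28*12 - -28*38)=728; twice the area = |1267| = 1267; area = 1267/2; boundary points = 1 + 1 + 15 + 26 = 43; strictly interior points = area - boundary/2 + 1 = 613; answer 613

613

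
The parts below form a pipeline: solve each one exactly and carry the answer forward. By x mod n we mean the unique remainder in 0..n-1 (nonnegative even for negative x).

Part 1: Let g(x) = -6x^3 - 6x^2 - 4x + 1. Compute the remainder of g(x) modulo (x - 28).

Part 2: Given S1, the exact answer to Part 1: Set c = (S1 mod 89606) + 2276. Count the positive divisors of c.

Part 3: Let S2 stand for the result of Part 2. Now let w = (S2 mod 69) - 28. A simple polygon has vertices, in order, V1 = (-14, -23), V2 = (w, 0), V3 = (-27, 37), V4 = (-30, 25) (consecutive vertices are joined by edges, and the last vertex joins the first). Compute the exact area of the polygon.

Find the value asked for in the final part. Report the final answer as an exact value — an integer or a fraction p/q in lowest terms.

Part 1: remainder = value at the root: -6*(28)^3 - 6*(28)^2 - 4*(28)^1 + 1 = (-131712) + (-4704) + (-112) + (1) = -136527; answer -136527
Part 2: S1 = -136527; c = 44961; 44961 = 3 * 7 * 2141; number of divisors = (1+1) * (1+1) * (1+1) = 8; answer 8
Part 3: S2 = 8; w = -20; cross terms: (-14*0 - -20*-23)=-460, (-20*37 - -27*0)=-740, (-27*25 - -30*37)=435, (-30*-23 - -14*25)=1040; twice the area = |275| = 275; area = 275/2; answer 275/2

275/2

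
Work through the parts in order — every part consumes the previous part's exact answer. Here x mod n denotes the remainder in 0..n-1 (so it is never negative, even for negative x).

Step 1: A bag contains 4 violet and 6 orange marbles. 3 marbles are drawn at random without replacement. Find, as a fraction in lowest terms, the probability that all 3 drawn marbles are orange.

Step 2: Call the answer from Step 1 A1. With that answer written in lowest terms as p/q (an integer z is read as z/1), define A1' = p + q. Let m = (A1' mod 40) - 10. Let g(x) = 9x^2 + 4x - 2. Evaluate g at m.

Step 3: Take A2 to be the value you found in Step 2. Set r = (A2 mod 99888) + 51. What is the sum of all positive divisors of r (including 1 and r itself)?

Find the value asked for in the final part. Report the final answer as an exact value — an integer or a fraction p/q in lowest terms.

Step 1: total draws C(10,3) = 120; favorable C(6,3) = 20; P = 1/6; answer 1/6
Step 2: A1 = 1/6; threaded value p + q = 7; m = -3; 9*(-3)^2 + 4*(-3)^1 - 2 = (81) + (-12) + (-2) = 67; answer 67
Step 3: A2 = 67; r = 118; 118 = 2 * 59; sigma = (1 + 2) * (1 + 59) = 3 * 60 = 180; answer 180

180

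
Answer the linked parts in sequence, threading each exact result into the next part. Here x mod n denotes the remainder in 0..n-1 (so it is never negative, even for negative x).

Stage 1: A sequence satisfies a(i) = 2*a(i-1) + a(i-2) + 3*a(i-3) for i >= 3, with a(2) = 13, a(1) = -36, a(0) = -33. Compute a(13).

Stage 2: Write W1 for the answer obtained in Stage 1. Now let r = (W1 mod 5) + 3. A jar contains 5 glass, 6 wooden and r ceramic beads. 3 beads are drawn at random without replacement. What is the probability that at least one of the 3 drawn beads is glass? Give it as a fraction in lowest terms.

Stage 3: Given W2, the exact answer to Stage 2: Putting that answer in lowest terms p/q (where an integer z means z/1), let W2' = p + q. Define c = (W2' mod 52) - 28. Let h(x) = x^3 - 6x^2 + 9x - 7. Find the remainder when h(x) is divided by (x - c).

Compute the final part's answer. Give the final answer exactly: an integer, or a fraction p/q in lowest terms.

Stage 1: a(3) = 2*(13) + 1*(-36) + 3*(-33) = -109; iterating: a(3)=-109, a(4)=-313, a(5)=-696, a(6)=-2032, a(7)=-5699, a(8)=-15518, a(9)=-42831, a(10)=-118277, a(11)=-325939, a(12)=-898648, a(13)=-2478066; answer -2478066
Stage 2: W1 = -2478066; r = 7; total draws C(18,3) = 816; complement C(13,3) = 286; favorable 816 - 286 = 530; P = 265/408; answer 265/408
Stage 3: W2 = 265/408; threaded value p + q = 673; c = 21; remainder = value at the root: 1*(21)^3 - 6*(21)^2 + 9*(21)^1 - 7 = (9261) + (-2646) + (189) + (-7) = 6797; answer 6797

6797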